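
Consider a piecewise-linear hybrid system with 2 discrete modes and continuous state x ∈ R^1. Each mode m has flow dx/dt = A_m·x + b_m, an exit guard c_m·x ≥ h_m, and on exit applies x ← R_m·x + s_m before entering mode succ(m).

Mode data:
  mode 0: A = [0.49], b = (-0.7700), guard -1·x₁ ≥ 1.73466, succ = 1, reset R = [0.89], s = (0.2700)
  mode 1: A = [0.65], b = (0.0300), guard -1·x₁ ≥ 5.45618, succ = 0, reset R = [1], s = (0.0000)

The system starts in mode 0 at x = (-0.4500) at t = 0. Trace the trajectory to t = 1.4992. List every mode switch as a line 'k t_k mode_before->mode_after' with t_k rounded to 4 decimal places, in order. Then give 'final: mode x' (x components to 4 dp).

1 1.0040 0->1
final: 1 -1.7400

Mode 0: guard c·x = 1.7347 hit at Δt = 1.0040 (t = 1.0040), x⁻ = (-1.7347) → reset → x⁺ = (-1.2738), jump to mode 1
Mode 1: flow for 0.4952 to horizon, guard not reached → x = (-1.7400)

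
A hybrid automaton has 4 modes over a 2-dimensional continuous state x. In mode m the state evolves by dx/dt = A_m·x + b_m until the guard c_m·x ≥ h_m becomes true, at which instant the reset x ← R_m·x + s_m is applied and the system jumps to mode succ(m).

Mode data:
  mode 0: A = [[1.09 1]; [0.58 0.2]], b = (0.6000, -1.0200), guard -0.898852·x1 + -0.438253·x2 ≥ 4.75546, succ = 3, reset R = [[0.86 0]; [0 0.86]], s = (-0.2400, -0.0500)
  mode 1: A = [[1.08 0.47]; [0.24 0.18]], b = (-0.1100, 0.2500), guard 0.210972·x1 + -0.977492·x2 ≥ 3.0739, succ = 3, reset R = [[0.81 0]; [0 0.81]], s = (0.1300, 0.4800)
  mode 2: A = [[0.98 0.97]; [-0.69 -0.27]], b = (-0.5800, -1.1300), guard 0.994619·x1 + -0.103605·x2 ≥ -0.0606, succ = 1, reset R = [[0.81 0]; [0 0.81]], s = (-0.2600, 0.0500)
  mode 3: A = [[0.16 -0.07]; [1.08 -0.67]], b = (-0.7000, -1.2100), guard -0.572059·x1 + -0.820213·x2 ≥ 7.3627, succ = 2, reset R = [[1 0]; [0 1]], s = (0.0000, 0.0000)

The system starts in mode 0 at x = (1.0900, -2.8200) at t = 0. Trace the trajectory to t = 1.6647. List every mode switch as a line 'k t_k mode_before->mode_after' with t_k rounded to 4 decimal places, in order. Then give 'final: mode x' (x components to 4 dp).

Mode 0: guard c·x = 4.7555 hit at Δt = 1.1608 (t = 1.1608), x⁻ = (-2.8321, -5.0424) → reset → x⁺ = (-2.6756, -4.3864), jump to mode 3
Mode 3: flow for 0.5039 to horizon, guard not reached → x = (-3.0957, -4.9848)

1 1.1608 0->3
final: 3 -3.0957 -4.9848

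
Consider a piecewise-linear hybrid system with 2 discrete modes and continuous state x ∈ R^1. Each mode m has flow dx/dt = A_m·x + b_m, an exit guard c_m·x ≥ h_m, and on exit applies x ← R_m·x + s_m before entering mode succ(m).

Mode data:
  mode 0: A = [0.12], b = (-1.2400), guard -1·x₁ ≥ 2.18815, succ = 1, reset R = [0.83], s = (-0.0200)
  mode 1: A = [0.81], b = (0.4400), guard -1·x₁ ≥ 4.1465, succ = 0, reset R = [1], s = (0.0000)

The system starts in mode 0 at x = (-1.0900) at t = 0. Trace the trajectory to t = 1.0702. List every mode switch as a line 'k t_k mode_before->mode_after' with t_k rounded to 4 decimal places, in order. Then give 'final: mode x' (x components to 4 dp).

1 0.7649 0->1
final: 1 -2.1989

Mode 0: guard c·x = 2.1881 hit at Δt = 0.7649 (t = 0.7649), x⁻ = (-2.1881) → reset → x⁺ = (-1.8362), jump to mode 1
Mode 1: flow for 0.3053 to horizon, guard not reached → x = (-2.1989)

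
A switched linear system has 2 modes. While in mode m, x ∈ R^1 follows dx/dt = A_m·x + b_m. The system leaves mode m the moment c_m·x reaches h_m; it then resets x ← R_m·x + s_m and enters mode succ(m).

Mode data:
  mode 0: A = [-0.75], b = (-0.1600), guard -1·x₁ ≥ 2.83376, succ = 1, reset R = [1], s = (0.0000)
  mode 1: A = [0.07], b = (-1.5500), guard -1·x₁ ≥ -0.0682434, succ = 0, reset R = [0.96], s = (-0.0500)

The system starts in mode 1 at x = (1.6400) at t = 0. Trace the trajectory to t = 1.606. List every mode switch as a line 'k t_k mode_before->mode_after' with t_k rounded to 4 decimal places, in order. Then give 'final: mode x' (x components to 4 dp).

Mode 1: guard c·x = -0.0682 hit at Δt = 1.0552 (t = 1.0552), x⁻ = (0.0682) → reset → x⁺ = (0.0155), jump to mode 0
Mode 0: flow for 0.5508 to horizon, guard not reached → x = (-0.0619)

1 1.0552 1->0
final: 0 -0.0619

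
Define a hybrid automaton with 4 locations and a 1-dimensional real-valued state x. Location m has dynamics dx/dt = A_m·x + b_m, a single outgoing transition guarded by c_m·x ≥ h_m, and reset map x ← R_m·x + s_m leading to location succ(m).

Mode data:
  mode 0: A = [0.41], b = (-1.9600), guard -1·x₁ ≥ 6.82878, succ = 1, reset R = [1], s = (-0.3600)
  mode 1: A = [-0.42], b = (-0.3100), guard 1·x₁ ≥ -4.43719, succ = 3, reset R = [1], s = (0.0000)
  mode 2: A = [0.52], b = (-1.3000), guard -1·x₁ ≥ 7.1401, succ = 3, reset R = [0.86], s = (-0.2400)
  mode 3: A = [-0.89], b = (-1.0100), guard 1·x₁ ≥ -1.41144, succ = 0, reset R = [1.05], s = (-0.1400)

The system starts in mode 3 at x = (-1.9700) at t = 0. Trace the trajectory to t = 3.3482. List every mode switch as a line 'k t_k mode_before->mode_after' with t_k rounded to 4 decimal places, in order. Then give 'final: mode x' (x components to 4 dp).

1 1.2416 3->0
2 2.6931 0->1
final: 1 -5.6372

Mode 3: guard c·x = -1.4114 hit at Δt = 1.2416 (t = 1.2416), x⁻ = (-1.4114) → reset → x⁺ = (-1.6220), jump to mode 0
Mode 0: guard c·x = 6.8288 hit at Δt = 1.4515 (t = 2.6931), x⁻ = (-6.8288) → reset → x⁺ = (-7.1888), jump to mode 1
Mode 1: flow for 0.6551 to horizon, guard not reached → x = (-5.6372)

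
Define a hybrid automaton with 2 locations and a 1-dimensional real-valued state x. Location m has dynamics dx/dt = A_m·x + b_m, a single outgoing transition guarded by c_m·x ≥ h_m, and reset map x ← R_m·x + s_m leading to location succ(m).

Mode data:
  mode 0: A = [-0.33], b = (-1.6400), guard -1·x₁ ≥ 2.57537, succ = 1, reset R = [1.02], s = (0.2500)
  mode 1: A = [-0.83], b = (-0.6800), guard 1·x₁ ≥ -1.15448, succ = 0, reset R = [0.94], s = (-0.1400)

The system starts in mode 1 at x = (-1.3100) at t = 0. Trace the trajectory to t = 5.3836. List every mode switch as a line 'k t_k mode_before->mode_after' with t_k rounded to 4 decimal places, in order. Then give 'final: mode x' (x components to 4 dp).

1 0.4592 1->0
2 1.8143 0->1
3 3.6651 1->0
4 5.0202 0->1
final: 1 -1.9713

Mode 1: guard c·x = -1.1545 hit at Δt = 0.4592 (t = 0.4592), x⁻ = (-1.1545) → reset → x⁺ = (-1.2252), jump to mode 0
Mode 0: guard c·x = 2.5754 hit at Δt = 1.3551 (t = 1.8143), x⁻ = (-2.5754) → reset → x⁺ = (-2.3769), jump to mode 1
Mode 1: guard c·x = -1.1545 hit at Δt = 1.8508 (t = 3.6651), x⁻ = (-1.1545) → reset → x⁺ = (-1.2252), jump to mode 0
Mode 0: guard c·x = 2.5754 hit at Δt = 1.3551 (t = 5.0202), x⁻ = (-2.5754) → reset → x⁺ = (-2.3769), jump to mode 1
Mode 1: flow for 0.3634 to horizon, guard not reached → x = (-1.9713)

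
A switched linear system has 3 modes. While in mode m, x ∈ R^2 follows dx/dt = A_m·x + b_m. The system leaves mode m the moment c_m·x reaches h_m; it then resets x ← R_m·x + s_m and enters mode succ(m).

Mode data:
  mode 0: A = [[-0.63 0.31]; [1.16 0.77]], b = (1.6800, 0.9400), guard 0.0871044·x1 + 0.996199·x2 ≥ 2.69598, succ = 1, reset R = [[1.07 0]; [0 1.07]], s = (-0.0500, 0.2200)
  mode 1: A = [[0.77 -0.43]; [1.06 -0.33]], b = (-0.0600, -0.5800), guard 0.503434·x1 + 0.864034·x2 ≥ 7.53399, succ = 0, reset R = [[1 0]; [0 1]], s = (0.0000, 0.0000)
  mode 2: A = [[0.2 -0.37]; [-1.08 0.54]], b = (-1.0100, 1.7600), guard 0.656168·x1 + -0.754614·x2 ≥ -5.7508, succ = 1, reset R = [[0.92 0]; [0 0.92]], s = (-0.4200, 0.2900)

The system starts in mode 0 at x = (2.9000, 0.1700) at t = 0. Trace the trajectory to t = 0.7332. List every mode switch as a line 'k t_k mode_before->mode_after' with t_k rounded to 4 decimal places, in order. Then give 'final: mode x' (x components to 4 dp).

Mode 0: guard c·x = 2.6960 hit at Δt = 0.4301 (t = 0.4301), x⁻ = (2.9955, 2.4443) → reset → x⁺ = (3.1552, 2.8355), jump to mode 1
Mode 1: flow for 0.3031 to horizon, guard not reached → x = (3.5075, 3.4175)

1 0.4301 0->1
final: 1 3.5075 3.4175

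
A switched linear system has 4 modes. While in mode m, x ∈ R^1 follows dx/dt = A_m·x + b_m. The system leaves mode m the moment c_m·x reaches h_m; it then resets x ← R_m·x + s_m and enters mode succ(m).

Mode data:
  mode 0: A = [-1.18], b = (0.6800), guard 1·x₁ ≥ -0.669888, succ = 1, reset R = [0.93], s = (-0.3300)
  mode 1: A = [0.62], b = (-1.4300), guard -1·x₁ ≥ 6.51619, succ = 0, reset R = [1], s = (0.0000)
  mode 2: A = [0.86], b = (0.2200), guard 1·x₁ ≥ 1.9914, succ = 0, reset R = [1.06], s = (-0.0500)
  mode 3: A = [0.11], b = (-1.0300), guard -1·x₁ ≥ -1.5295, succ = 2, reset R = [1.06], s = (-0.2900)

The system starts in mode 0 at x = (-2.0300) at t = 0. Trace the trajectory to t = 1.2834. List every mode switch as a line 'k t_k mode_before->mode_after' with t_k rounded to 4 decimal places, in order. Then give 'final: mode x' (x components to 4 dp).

Mode 0: guard c·x = -0.6699 hit at Δt = 0.6253 (t = 0.6253), x⁻ = (-0.6699) → reset → x⁺ = (-0.9530), jump to mode 1
Mode 1: flow for 0.6581 to horizon, guard not reached → x = (-2.5952)

1 0.6253 0->1
final: 1 -2.5952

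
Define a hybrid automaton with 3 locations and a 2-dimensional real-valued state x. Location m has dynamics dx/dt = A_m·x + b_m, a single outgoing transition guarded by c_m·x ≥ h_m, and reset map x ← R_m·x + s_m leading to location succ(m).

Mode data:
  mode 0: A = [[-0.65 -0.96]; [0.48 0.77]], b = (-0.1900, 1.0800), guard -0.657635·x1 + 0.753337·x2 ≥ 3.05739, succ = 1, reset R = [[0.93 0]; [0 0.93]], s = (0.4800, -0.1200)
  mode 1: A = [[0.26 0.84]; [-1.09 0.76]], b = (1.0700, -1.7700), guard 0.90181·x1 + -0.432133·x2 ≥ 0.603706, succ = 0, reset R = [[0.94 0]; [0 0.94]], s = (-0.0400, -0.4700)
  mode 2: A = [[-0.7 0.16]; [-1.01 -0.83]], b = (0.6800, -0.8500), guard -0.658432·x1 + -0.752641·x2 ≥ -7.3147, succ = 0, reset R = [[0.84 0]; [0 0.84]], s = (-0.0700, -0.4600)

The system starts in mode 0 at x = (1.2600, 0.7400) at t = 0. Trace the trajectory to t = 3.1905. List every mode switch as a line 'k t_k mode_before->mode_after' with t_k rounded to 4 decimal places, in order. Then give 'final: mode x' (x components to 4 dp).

Mode 0: guard c·x = 3.0574 hit at Δt = 0.9448 (t = 0.9448), x⁻ = (-0.8612, 3.3067) → reset → x⁺ = (-0.3209, 2.9552), jump to mode 1
Mode 1: guard c·x = 0.6037 hit at Δt = 0.6073 (t = 1.5521), x⁻ = (1.9727, 2.7197) → reset → x⁺ = (1.8143, 2.0866), jump to mode 0
Mode 0: guard c·x = 3.0574 hit at Δt = 0.5026 (t = 2.0547), x⁻ = (-0.0414, 4.0223) → reset → x⁺ = (0.4415, 3.6207), jump to mode 1
Mode 1: guard c·x = 0.6037 hit at Δt = 0.4187 (t = 2.4734), x⁻ = (2.2990, 3.4006) → reset → x⁺ = (2.1210, 2.7266), jump to mode 0
Mode 0: guard c·x = 3.0574 hit at Δt = 0.3827 (t = 2.8561), x⁻ = (0.4203, 4.4253) → reset → x⁺ = (0.8708, 3.9956), jump to mode 1
Mode 1: flow for 0.3344 to horizon, guard not reached → x = (2.4837, 3.7989)

1 0.9448 0->1
2 1.5521 1->0
3 2.0547 0->1
4 2.4734 1->0
5 2.8561 0->1
final: 1 2.4837 3.7989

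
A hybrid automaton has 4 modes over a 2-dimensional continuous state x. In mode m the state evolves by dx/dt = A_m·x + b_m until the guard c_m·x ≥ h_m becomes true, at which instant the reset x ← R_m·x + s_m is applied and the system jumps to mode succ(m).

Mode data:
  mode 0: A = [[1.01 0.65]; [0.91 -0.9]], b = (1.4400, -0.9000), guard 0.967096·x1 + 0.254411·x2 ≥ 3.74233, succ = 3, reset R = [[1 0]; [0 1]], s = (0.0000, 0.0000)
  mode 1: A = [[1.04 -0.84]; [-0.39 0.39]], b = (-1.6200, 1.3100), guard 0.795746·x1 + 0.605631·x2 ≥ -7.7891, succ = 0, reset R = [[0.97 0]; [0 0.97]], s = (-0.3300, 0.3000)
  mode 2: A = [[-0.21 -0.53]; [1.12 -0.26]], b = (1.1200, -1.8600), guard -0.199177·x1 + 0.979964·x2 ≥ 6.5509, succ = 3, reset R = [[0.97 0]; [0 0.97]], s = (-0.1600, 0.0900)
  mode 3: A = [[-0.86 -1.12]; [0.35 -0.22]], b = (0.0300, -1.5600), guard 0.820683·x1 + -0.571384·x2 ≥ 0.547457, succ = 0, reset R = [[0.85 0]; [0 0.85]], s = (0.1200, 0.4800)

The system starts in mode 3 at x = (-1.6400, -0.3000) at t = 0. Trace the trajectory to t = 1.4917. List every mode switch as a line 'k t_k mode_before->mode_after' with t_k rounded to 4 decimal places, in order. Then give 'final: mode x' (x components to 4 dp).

1 0.6750 3->0
final: 0 0.7725 -0.7293

Mode 3: guard c·x = 0.5475 hit at Δt = 0.6750 (t = 0.6750), x⁻ = (-0.3450, -1.4536) → reset → x⁺ = (-0.1732, -0.7556), jump to mode 0
Mode 0: flow for 0.8167 to horizon, guard not reached → x = (0.7725, -0.7293)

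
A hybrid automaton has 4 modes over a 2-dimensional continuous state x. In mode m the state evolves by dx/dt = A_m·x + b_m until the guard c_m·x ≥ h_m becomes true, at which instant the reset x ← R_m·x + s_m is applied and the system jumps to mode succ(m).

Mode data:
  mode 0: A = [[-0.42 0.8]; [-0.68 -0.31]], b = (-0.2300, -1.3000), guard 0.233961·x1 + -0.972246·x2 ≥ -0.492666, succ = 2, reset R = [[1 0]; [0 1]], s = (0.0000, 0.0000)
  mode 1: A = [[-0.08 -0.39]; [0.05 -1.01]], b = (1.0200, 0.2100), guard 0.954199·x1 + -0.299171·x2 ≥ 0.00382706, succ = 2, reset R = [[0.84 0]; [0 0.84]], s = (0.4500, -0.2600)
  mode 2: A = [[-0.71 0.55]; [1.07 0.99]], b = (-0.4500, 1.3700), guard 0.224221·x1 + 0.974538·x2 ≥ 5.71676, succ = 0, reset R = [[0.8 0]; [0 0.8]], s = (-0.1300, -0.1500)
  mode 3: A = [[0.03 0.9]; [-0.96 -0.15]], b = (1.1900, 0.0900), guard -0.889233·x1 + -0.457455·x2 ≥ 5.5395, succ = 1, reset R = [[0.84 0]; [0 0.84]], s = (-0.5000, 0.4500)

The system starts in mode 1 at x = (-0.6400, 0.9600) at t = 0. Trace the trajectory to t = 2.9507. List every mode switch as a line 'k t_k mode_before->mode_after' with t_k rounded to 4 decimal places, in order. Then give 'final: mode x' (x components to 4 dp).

1 1.0169 1->2
2 2.3216 2->0
final: 0 1.8880 2.2673

Mode 1: guard c·x = 0.0038 hit at Δt = 1.0169 (t = 1.0169), x⁻ = (0.1518, 0.4712) → reset → x⁺ = (0.5775, 0.1358), jump to mode 2
Mode 2: guard c·x = 5.7168 hit at Δt = 1.3047 (t = 2.3216), x⁻ = (1.0919, 5.6149) → reset → x⁺ = (0.7435, 4.3419), jump to mode 0
Mode 0: flow for 0.6291 to horizon, guard not reached → x = (1.8880, 2.2673)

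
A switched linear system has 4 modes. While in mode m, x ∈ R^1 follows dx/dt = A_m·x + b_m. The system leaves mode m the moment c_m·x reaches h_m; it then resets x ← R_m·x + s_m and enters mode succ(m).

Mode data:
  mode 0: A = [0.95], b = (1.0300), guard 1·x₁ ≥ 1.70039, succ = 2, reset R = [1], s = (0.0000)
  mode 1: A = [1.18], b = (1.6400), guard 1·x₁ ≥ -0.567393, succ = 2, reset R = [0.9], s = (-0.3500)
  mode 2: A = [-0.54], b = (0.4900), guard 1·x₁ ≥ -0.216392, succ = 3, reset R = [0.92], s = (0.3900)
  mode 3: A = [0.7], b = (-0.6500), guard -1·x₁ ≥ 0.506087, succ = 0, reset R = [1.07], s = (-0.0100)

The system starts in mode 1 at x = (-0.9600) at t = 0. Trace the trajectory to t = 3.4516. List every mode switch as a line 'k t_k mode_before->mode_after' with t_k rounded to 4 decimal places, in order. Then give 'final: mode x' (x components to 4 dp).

Mode 1: guard c·x = -0.5674 hit at Δt = 0.5499 (t = 0.5499), x⁻ = (-0.5674) → reset → x⁺ = (-0.8607), jump to mode 2
Mode 2: guard c·x = -0.2164 hit at Δt = 0.8392 (t = 1.3891), x⁻ = (-0.2164) → reset → x⁺ = (0.1909), jump to mode 3
Mode 3: guard c·x = 0.5061 hit at Δt = 0.9503 (t = 2.3394), x⁻ = (-0.5061) → reset → x⁺ = (-0.5515), jump to mode 0
Mode 0: flow for 1.1122 to horizon, guard not reached → x = (0.4481)

1 0.5499 1->2
2 1.3891 2->3
3 2.3394 3->0
final: 0 0.4481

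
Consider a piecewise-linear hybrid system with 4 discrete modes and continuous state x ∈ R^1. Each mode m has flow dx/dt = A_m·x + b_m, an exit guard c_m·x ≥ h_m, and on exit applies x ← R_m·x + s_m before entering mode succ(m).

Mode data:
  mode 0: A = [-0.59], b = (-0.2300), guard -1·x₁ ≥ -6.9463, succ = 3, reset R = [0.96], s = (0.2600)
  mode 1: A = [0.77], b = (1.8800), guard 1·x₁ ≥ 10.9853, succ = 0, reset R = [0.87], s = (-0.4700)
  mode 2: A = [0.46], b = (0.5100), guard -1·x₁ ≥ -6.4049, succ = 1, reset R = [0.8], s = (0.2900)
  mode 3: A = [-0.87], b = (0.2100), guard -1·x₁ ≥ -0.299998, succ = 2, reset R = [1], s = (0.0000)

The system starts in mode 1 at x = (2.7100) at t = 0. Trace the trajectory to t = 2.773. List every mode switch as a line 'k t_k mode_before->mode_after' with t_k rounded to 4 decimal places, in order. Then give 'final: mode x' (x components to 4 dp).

1 1.2441 1->0
2 1.6781 0->3
final: 3 2.8209

Mode 1: guard c·x = 10.9853 hit at Δt = 1.2441 (t = 1.2441), x⁻ = (10.9853) → reset → x⁺ = (9.0872), jump to mode 0
Mode 0: guard c·x = -6.9463 hit at Δt = 0.4340 (t = 1.6781), x⁻ = (6.9463) → reset → x⁺ = (6.9284), jump to mode 3
Mode 3: flow for 1.0949 to horizon, guard not reached → x = (2.8209)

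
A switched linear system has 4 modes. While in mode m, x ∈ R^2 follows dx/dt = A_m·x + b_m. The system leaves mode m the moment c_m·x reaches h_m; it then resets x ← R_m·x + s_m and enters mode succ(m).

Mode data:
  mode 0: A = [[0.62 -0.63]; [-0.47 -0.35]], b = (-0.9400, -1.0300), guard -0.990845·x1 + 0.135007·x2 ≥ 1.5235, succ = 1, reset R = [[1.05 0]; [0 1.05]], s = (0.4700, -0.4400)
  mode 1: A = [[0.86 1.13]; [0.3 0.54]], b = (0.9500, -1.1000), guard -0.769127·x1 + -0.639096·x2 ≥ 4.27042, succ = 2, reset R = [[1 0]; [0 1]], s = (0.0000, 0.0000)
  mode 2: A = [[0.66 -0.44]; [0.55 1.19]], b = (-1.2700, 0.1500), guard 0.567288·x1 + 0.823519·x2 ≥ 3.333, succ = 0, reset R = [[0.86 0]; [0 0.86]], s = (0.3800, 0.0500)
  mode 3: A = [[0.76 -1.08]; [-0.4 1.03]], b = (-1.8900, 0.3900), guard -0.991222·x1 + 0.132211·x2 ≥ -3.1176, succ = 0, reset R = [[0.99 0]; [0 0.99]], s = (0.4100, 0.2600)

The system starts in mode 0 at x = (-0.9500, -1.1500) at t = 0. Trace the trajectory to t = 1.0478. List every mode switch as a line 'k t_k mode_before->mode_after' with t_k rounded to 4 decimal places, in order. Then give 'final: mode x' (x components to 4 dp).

1 0.7438 0->1
final: 1 -2.1695 -2.4813

Mode 0: guard c·x = 1.5235 hit at Δt = 0.7438 (t = 0.7438), x⁻ = (-1.6953, -1.1575) → reset → x⁺ = (-1.3101, -1.6554), jump to mode 1
Mode 1: flow for 0.3040 to horizon, guard not reached → x = (-2.1695, -2.4813)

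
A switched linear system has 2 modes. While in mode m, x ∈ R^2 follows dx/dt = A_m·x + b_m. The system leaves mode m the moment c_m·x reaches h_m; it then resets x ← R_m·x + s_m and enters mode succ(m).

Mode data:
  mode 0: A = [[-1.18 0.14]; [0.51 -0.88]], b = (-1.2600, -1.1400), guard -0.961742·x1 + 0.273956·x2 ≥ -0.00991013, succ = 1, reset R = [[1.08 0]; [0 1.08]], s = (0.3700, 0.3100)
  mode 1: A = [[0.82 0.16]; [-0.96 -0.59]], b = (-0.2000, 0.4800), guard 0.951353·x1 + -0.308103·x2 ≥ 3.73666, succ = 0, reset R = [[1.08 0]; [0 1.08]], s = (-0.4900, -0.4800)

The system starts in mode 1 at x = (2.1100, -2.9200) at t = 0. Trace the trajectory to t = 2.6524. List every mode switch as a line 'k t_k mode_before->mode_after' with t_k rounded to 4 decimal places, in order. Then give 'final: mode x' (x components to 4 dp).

Mode 1: guard c·x = 3.7367 hit at Δt = 0.6081 (t = 0.6081), x⁻ = (2.9464, -3.0303) → reset → x⁺ = (2.6921, -3.7527), jump to mode 0
Mode 0: guard c·x = -0.0099 hit at Δt = 1.3620 (t = 1.9701), x⁻ = (-0.5291, -1.8937) → reset → x⁺ = (-0.2014, -1.7352), jump to mode 1
Mode 1: flow for 0.6823 to horizon, guard not reached → x = (-0.7154, -0.6416)

1 0.6081 1->0
2 1.9701 0->1
final: 1 -0.7154 -0.6416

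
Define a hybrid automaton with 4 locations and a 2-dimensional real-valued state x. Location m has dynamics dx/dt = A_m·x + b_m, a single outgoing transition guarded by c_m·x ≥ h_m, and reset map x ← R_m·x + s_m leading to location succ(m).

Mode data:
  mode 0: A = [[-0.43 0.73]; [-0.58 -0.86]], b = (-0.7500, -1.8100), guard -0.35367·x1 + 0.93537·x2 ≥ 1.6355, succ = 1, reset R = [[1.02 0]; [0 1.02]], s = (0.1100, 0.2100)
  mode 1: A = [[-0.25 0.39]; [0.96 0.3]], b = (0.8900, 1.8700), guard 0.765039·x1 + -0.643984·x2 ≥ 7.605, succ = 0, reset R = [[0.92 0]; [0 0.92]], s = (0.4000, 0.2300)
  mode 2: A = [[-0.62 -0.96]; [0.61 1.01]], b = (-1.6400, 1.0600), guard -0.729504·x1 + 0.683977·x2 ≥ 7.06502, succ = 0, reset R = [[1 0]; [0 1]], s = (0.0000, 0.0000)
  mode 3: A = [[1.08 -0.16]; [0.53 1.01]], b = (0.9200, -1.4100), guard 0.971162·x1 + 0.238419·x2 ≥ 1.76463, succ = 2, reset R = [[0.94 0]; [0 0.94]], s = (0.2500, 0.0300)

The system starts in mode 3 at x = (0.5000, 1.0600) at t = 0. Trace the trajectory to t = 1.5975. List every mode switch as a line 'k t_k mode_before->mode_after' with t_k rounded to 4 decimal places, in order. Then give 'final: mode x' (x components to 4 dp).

Mode 3: guard c·x = 1.7646 hit at Δt = 0.5763 (t = 0.5763), x⁻ = (1.5290, 1.1731) → reset → x⁺ = (1.6873, 1.1327), jump to mode 2
Mode 2: flow for 1.0212 to horizon, guard not reached → x = (-2.6552, 5.0389)

1 0.5763 3->2
final: 2 -2.6552 5.0389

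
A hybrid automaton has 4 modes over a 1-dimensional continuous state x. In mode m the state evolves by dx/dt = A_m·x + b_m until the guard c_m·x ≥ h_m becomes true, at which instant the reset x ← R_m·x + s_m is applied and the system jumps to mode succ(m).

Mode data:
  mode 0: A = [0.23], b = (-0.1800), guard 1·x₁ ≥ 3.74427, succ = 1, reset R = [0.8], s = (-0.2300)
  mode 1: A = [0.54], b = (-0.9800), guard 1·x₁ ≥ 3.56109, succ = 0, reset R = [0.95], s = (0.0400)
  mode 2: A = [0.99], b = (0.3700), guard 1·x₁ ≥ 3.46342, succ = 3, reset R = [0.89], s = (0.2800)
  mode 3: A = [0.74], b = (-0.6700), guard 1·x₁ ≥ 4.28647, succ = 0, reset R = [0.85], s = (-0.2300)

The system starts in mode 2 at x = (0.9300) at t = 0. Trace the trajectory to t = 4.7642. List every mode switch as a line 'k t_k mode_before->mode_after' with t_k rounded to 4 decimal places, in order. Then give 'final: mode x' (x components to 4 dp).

1 1.0904 2->3
2 1.5218 3->0
3 2.0367 0->1
4 3.1629 1->0
5 3.6621 0->1
final: 1 3.5385

Mode 2: guard c·x = 3.4634 hit at Δt = 1.0904 (t = 1.0904), x⁻ = (3.4634) → reset → x⁺ = (3.3624), jump to mode 3
Mode 3: guard c·x = 4.2865 hit at Δt = 0.4314 (t = 1.5218), x⁻ = (4.2865) → reset → x⁺ = (3.4135), jump to mode 0
Mode 0: guard c·x = 3.7443 hit at Δt = 0.5149 (t = 2.0367), x⁻ = (3.7443) → reset → x⁺ = (2.7654), jump to mode 1
Mode 1: guard c·x = 3.5611 hit at Δt = 1.1262 (t = 3.1629), x⁻ = (3.5611) → reset → x⁺ = (3.4230), jump to mode 0
Mode 0: guard c·x = 3.7443 hit at Δt = 0.4992 (t = 3.6621), x⁻ = (3.7443) → reset → x⁺ = (2.7654), jump to mode 1
Mode 1: flow for 1.1021 to horizon, guard not reached → x = (3.5385)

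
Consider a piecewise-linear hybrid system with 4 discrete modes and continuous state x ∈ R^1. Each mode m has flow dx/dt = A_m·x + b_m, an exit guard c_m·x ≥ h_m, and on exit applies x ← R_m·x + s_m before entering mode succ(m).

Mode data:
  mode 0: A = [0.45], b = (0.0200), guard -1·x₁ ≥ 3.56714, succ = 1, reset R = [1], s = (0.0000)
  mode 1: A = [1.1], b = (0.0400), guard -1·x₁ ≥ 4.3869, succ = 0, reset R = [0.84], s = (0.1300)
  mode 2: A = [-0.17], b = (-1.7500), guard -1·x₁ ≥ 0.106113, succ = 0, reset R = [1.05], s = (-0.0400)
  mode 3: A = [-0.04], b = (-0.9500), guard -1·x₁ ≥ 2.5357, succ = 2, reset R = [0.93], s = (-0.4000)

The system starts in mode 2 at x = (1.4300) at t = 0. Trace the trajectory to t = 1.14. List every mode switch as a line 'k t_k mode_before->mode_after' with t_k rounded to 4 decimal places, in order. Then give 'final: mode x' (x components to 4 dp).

1 0.8261 2->0
final: 0 -0.1676

Mode 2: guard c·x = 0.1061 hit at Δt = 0.8261 (t = 0.8261), x⁻ = (-0.1061) → reset → x⁺ = (-0.1514), jump to mode 0
Mode 0: flow for 0.3139 to horizon, guard not reached → x = (-0.1676)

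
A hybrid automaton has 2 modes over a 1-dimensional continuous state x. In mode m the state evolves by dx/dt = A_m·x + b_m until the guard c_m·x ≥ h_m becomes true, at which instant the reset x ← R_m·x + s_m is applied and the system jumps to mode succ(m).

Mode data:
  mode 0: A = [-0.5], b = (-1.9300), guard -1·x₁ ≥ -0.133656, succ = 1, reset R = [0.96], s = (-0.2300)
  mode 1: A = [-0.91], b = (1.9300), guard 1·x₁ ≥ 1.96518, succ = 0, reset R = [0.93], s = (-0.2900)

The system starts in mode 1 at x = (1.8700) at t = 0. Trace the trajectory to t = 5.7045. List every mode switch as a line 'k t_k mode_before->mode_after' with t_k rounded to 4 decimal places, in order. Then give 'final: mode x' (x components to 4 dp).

1 0.5242 1->0
2 1.1267 0->1
3 4.0481 1->0
4 4.6506 0->1
final: 1 1.2690

Mode 1: guard c·x = 1.9652 hit at Δt = 0.5242 (t = 0.5242), x⁻ = (1.9652) → reset → x⁺ = (1.5376), jump to mode 0
Mode 0: guard c·x = -0.1337 hit at Δt = 0.6025 (t = 1.1267), x⁻ = (0.1337) → reset → x⁺ = (-0.1017), jump to mode 1
Mode 1: guard c·x = 1.9652 hit at Δt = 2.9214 (t = 4.0481), x⁻ = (1.9652) → reset → x⁺ = (1.5376), jump to mode 0
Mode 0: guard c·x = -0.1337 hit at Δt = 0.6025 (t = 4.6506), x⁻ = (0.1337) → reset → x⁺ = (-0.1017), jump to mode 1
Mode 1: flow for 1.0539 to horizon, guard not reached → x = (1.2690)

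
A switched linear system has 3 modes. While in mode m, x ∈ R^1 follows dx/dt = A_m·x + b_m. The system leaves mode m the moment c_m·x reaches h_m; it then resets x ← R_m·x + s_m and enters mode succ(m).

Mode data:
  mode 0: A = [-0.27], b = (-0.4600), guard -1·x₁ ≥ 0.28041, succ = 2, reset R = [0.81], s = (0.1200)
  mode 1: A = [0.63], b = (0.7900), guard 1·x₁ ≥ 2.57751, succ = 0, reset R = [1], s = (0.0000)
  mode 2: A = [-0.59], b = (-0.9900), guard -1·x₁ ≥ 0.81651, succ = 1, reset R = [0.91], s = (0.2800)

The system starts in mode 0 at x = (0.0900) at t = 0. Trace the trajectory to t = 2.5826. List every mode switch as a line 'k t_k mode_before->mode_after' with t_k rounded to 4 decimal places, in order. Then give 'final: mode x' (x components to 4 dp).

1 0.8567 0->2
2 1.8749 2->1
final: 1 -0.0187

Mode 0: guard c·x = 0.2804 hit at Δt = 0.8567 (t = 0.8567), x⁻ = (-0.2804) → reset → x⁺ = (-0.1071), jump to mode 2
Mode 2: guard c·x = 0.8165 hit at Δt = 1.0182 (t = 1.8749), x⁻ = (-0.8165) → reset → x⁺ = (-0.4630), jump to mode 1
Mode 1: flow for 0.7077 to horizon, guard not reached → x = (-0.0187)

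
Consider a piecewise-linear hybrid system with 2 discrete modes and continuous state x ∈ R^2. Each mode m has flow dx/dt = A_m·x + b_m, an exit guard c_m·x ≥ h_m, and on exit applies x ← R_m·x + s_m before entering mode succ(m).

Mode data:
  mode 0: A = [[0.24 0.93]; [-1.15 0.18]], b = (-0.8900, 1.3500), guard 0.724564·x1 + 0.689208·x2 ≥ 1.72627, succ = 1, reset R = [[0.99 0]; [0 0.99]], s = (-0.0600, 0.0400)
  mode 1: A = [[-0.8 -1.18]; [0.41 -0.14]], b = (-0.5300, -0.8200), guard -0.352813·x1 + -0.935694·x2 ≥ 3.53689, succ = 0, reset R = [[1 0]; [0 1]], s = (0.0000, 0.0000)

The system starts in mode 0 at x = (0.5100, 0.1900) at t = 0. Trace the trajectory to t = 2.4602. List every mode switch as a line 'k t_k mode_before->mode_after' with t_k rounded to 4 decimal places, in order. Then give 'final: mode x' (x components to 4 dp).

1 1.4967 0->1
final: 1 -1.0371 0.6824

Mode 0: guard c·x = 1.7263 hit at Δt = 1.4967 (t = 1.4967), x⁻ = (0.6772, 1.7928) → reset → x⁺ = (0.6104, 1.8149), jump to mode 1
Mode 1: flow for 0.9635 to horizon, guard not reached → x = (-1.0371, 0.6824)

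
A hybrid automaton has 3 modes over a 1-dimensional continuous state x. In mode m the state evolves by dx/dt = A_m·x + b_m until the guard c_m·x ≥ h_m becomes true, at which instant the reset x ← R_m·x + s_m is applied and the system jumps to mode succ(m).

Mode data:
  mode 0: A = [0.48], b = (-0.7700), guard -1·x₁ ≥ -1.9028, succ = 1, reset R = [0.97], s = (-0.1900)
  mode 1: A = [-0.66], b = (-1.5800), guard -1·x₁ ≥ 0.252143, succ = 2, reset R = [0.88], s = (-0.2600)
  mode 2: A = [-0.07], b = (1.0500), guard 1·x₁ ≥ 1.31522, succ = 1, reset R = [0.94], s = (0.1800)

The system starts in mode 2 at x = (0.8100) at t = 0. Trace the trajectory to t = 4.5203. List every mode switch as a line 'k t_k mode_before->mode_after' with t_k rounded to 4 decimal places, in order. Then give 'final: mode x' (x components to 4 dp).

Mode 2: guard c·x = 1.3152 hit at Δt = 0.5179 (t = 0.5179), x⁻ = (1.3152) → reset → x⁺ = (1.4163), jump to mode 1
Mode 1: guard c·x = 0.2521 hit at Δt = 0.8728 (t = 1.3907), x⁻ = (-0.2521) → reset → x⁺ = (-0.4819), jump to mode 2
Mode 2: guard c·x = 1.3152 hit at Δt = 1.7627 (t = 3.1534), x⁻ = (1.3152) → reset → x⁺ = (1.4163), jump to mode 1
Mode 1: guard c·x = 0.2521 hit at Δt = 0.8728 (t = 4.0262), x⁻ = (-0.2521) → reset → x⁺ = (-0.4819), jump to mode 2
Mode 2: flow for 0.4941 to horizon, guard not reached → x = (0.0445)

1 0.5179 2->1
2 1.3907 1->2
3 3.1534 2->1
4 4.0262 1->2
final: 2 0.0445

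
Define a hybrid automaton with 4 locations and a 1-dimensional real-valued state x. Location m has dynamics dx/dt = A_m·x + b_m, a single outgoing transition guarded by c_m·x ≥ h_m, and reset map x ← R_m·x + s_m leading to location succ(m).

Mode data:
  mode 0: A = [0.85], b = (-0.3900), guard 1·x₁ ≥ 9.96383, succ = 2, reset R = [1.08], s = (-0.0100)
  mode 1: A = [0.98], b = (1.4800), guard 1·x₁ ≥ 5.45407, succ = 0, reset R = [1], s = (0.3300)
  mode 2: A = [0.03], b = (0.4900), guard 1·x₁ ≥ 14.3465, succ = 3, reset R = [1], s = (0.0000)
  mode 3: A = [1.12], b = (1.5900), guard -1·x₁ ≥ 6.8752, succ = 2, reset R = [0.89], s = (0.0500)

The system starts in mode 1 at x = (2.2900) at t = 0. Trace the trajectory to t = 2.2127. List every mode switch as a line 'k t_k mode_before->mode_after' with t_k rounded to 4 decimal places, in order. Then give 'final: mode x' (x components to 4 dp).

Mode 1: guard c·x = 5.4541 hit at Δt = 0.6181 (t = 0.6181), x⁻ = (5.4541) → reset → x⁺ = (5.7841), jump to mode 0
Mode 0: guard c·x = 9.9638 hit at Δt = 0.6816 (t = 1.2997), x⁻ = (9.9638) → reset → x⁺ = (10.7509), jump to mode 2
Mode 2: flow for 0.9130 to horizon, guard not reached → x = (11.5030)

1 0.6181 1->0
2 1.2997 0->2
final: 2 11.5030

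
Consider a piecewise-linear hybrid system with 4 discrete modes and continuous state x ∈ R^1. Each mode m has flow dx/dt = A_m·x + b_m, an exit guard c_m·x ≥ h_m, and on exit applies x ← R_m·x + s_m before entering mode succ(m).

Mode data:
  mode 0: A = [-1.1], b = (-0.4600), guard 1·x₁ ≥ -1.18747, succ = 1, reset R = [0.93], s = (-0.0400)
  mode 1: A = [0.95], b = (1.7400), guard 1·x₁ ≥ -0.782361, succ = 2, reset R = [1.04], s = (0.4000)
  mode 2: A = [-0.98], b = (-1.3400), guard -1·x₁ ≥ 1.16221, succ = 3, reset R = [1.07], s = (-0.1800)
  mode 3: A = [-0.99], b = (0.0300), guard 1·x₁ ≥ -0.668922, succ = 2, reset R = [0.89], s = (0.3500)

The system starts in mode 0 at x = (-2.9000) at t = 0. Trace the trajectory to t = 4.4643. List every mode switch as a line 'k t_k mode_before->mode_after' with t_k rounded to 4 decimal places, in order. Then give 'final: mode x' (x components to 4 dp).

1 1.0648 0->1
2 1.5102 1->2
3 3.0782 2->3
4 3.8176 3->2
final: 2 -0.7720

Mode 0: guard c·x = -1.1875 hit at Δt = 1.0648 (t = 1.0648), x⁻ = (-1.1875) → reset → x⁺ = (-1.1443), jump to mode 1
Mode 1: guard c·x = -0.7824 hit at Δt = 0.4454 (t = 1.5102), x⁻ = (-0.7824) → reset → x⁺ = (-0.4137), jump to mode 2
Mode 2: guard c·x = 1.1622 hit at Δt = 1.5680 (t = 3.0782), x⁻ = (-1.1622) → reset → x⁺ = (-1.4236), jump to mode 3
Mode 3: guard c·x = -0.6689 hit at Δt = 0.7394 (t = 3.8176), x⁻ = (-0.6689) → reset → x⁺ = (-0.2453), jump to mode 2
Mode 2: flow for 0.6467 to horizon, guard not reached → x = (-0.7720)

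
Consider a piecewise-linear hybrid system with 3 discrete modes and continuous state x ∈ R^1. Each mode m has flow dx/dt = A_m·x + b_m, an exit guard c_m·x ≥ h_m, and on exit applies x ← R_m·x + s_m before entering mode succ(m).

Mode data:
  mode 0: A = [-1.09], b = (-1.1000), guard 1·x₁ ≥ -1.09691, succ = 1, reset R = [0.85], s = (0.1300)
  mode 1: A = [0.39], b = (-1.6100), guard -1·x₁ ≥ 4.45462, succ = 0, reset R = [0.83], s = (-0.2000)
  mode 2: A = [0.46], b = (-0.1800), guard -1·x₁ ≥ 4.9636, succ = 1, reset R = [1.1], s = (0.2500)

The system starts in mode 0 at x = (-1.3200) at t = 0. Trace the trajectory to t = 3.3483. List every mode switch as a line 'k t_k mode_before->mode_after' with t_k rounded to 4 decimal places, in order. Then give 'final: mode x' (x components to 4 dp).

1 1.1605 0->1
2 2.5818 1->0
final: 0 -2.2616

Mode 0: guard c·x = -1.0969 hit at Δt = 1.1605 (t = 1.1605), x⁻ = (-1.0969) → reset → x⁺ = (-0.8024), jump to mode 1
Mode 1: guard c·x = 4.4546 hit at Δt = 1.4213 (t = 2.5818), x⁻ = (-4.4546) → reset → x⁺ = (-3.8973), jump to mode 0
Mode 0: flow for 0.7665 to horizon, guard not reached → x = (-2.2616)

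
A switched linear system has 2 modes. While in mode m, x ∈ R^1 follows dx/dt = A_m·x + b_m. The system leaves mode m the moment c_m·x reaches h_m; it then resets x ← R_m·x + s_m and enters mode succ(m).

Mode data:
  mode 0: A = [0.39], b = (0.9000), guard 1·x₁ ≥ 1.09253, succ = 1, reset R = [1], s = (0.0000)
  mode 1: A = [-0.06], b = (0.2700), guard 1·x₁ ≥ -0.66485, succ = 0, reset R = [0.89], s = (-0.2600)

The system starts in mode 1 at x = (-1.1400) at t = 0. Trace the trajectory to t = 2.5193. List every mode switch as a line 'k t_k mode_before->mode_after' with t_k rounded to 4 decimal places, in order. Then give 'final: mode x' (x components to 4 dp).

Mode 1: guard c·x = -0.6649 hit at Δt = 1.4668 (t = 1.4668), x⁻ = (-0.6649) → reset → x⁺ = (-0.8517), jump to mode 0
Mode 0: flow for 1.0525 to horizon, guard not reached → x = (-0.1128)

1 1.4668 1->0
final: 0 -0.1128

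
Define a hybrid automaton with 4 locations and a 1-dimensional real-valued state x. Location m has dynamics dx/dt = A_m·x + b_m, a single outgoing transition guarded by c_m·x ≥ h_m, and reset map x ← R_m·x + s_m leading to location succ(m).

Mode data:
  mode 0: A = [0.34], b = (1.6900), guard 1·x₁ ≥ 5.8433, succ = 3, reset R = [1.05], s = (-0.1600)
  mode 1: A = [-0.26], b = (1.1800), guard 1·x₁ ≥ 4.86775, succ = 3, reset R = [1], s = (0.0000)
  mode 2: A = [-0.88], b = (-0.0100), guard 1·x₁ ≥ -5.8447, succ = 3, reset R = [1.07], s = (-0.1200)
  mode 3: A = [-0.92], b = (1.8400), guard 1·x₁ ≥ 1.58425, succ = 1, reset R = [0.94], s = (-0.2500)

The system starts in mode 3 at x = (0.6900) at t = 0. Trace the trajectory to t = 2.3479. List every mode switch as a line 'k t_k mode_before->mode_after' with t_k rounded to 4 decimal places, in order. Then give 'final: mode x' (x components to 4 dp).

1 1.2475 3->1
final: 1 2.0601

Mode 3: guard c·x = 1.5842 hit at Δt = 1.2475 (t = 1.2475), x⁻ = (1.5842) → reset → x⁺ = (1.2392), jump to mode 1
Mode 1: flow for 1.1004 to horizon, guard not reached → x = (2.0601)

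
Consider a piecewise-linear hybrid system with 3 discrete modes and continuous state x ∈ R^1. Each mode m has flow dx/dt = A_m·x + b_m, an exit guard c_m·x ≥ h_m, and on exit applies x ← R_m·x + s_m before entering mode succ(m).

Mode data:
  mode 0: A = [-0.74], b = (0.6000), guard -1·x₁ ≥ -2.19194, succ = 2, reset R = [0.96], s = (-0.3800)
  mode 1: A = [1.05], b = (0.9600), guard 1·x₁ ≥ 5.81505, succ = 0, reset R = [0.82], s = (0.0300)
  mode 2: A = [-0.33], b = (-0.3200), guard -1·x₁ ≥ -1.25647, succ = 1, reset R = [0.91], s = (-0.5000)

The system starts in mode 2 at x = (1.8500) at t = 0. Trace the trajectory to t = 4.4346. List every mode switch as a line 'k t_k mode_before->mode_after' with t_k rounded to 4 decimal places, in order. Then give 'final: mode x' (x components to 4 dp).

Mode 2: guard c·x = -1.2565 hit at Δt = 0.7162 (t = 0.7162), x⁻ = (1.2565) → reset → x⁺ = (0.6434), jump to mode 1
Mode 1: guard c·x = 5.8151 hit at Δt = 1.3936 (t = 2.1098), x⁻ = (5.8151) → reset → x⁺ = (4.7983), jump to mode 0
Mode 0: guard c·x = -2.1919 hit at Δt = 1.4328 (t = 3.5426), x⁻ = (2.1919) → reset → x⁺ = (1.7243), jump to mode 2
Mode 2: guard c·x = -1.2565 hit at Δt = 0.5780 (t = 4.1206), x⁻ = (1.2565) → reset → x⁺ = (0.6434), jump to mode 1
Mode 1: flow for 0.3140 to horizon, guard not reached → x = (1.2518)

1 0.7162 2->1
2 2.1098 1->0
3 3.5426 0->2
4 4.1206 2->1
final: 1 1.2518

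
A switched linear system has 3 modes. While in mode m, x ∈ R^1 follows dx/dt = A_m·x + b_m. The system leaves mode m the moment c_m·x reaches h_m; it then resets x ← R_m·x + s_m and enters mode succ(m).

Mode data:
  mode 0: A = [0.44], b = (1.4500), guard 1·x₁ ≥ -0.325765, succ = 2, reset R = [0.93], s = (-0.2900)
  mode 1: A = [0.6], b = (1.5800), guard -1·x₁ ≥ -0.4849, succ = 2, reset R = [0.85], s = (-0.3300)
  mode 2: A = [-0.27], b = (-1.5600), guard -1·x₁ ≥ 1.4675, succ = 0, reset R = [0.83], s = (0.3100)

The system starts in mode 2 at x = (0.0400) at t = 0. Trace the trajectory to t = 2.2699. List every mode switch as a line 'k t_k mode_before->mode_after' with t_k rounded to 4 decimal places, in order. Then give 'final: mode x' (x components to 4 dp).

Mode 2: guard c·x = 1.4675 hit at Δt = 1.1108 (t = 1.1108), x⁻ = (-1.4675) → reset → x⁺ = (-0.9080), jump to mode 0
Mode 0: guard c·x = -0.3258 hit at Δt = 0.4960 (t = 1.6068), x⁻ = (-0.3258) → reset → x⁺ = (-0.5930), jump to mode 2
Mode 2: flow for 0.6631 to horizon, guard not reached → x = (-1.4429)

1 1.1108 2->0
2 1.6068 0->2
final: 2 -1.4429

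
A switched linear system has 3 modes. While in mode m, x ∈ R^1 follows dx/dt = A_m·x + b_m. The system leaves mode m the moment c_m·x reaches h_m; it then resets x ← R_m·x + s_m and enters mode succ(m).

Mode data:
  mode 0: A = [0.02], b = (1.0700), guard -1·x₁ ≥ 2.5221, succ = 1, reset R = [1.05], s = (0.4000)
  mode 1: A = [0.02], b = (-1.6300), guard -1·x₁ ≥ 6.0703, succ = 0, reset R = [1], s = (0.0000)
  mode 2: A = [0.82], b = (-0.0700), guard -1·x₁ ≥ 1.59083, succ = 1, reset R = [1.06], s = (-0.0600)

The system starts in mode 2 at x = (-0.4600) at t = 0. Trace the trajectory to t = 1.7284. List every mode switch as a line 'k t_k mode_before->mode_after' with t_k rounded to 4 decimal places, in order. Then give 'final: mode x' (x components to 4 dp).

1 1.3693 2->1
final: 1 -2.3463

Mode 2: guard c·x = 1.5908 hit at Δt = 1.3693 (t = 1.3693), x⁻ = (-1.5908) → reset → x⁺ = (-1.7463), jump to mode 1
Mode 1: flow for 0.3591 to horizon, guard not reached → x = (-2.3463)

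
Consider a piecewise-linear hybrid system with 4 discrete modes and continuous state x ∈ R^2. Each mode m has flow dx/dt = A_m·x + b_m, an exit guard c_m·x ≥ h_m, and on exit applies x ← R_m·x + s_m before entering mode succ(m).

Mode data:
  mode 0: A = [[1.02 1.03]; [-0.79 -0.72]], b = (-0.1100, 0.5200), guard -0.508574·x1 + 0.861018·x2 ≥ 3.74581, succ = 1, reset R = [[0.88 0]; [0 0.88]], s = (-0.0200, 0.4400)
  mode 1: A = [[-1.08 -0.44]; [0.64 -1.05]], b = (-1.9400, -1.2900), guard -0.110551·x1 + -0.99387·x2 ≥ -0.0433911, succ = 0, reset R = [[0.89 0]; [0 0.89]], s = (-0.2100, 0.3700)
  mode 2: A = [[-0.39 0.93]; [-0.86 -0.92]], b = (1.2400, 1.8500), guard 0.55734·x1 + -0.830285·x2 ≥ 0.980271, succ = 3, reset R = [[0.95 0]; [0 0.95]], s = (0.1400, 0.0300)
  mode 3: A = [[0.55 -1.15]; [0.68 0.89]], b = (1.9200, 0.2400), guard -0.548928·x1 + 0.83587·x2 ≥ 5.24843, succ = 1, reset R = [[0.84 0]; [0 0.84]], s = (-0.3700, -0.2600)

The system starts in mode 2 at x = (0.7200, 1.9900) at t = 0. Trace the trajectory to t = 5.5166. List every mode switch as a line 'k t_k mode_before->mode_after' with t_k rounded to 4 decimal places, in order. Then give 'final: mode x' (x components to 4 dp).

Mode 2: guard c·x = 0.9803 hit at Δt = 1.1673 (t = 1.1673), x⁻ = (2.7892, 0.6916) → reset → x⁺ = (2.7897, 0.6870), jump to mode 3
Mode 3: guard c·x = 5.2484 hit at Δt = 1.2343 (t = 2.4016), x⁻ = (2.3566, 7.8266) → reset → x⁺ = (1.6096, 6.3144), jump to mode 1
Mode 1: guard c·x = -0.0434 hit at Δt = 1.3155 (t = 3.7171), x⁻ = (-1.6235, 0.2242) → reset → x⁺ = (-1.6549, 0.5696), jump to mode 0
Mode 0: guard c·x = 3.7458 hit at Δt = 1.4767 (t = 5.1938), x⁻ = (-3.1057, 2.5160) → reset → x⁺ = (-2.7530, 2.6541), jump to mode 1
Mode 1: flow for 0.3228 to horizon, guard not reached → x = (-2.6830, 1.0591)

1 1.1673 2->3
2 2.4016 3->1
3 3.7171 1->0
4 5.1938 0->1
final: 1 -2.6830 1.0591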